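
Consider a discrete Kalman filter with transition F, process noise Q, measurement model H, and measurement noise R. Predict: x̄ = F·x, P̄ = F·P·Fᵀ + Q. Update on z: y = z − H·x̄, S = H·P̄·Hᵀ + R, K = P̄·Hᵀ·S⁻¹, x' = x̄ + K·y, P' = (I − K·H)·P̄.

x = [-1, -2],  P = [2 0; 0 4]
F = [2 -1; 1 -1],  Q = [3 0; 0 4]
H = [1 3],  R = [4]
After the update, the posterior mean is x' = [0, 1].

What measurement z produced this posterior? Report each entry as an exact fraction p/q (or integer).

x̄ = F·x = [0, 1]
P̄ = F·P·Fᵀ + Q = [15 8; 8 10]
S = H·P̄·Hᵀ + R = [157]
K = P̄·Hᵀ·S⁻¹ = [39/157; 38/157]
x' − x̄ = [0, 0] = K·y
y = (KᵀK)⁻¹·Kᵀ·(x' − x̄) = [0]
z = y + H·x̄ = [0] + [3] = [3]

z = [3]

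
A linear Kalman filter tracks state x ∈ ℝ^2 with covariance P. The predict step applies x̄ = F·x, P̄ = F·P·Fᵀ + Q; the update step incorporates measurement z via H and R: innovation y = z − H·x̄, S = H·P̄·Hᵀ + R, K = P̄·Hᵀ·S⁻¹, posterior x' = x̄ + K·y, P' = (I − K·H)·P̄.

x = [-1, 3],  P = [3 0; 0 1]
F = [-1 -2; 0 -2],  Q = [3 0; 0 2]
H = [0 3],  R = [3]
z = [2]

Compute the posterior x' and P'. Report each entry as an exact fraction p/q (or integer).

x' = [-15/19, 6/19]
P' = [142/19 4/19; 4/19 6/19]

x̄ = F·x = [-5, -6]
P̄ = F·P·Fᵀ + Q = [10 4; 4 6]
y = z − H·x̄ = [20]
S = H·P̄·Hᵀ + R = [57]
K = P̄·Hᵀ·S⁻¹ = [4/19; 6/19]
x' = x̄ + K·y = [-15/19, 6/19]
P' = (I − K·H)·P̄ = [142/19 4/19; 4/19 6/19]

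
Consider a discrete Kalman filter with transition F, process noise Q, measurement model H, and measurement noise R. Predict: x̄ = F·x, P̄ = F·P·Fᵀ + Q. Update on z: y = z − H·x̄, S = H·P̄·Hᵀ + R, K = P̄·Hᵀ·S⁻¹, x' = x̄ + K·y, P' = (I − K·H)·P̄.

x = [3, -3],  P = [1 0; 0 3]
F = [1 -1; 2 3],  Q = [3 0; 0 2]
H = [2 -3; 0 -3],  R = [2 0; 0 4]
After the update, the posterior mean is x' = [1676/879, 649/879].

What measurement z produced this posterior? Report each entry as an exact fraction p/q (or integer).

z = [1, -1]

x̄ = F·x = [6, -3]
P̄ = F·P·Fᵀ + Q = [7 -7; -7 33]
S = H·P̄·Hᵀ + R = [411 339; 339 301]
K = P̄·Hᵀ·S⁻¹ = [1708/4395 -539/1465; -226/4395 -397/1465]
x' − x̄ = [-3598/879, 3286/879] = K·y
y = (KᵀK)⁻¹·Kᵀ·(x' − x̄) = [-20, -10]
z = y + H·x̄ = [-20, -10] + [21, 9] = [1, -1]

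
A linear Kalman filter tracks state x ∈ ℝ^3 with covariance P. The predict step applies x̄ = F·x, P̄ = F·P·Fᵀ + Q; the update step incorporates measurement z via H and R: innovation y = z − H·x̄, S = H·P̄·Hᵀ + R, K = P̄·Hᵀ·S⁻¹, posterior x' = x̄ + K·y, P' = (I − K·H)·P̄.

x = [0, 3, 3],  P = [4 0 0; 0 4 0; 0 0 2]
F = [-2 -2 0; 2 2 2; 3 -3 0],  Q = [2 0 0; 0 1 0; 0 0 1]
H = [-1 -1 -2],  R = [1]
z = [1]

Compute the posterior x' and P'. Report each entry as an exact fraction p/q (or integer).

x̄ = F·x = [-6, 12, -9]
P̄ = F·P·Fᵀ + Q = [34 -32 0; -32 41 0; 0 0 73]
y = z − H·x̄ = [-11]
S = H·P̄·Hᵀ + R = [304]
K = P̄·Hᵀ·S⁻¹ = [-1/152; -9/304; -73/152]
x' = x̄ + K·y = [-901/152, 3747/304, -565/152]
P' = (I − K·H)·P̄ = [2583/76 -4873/152 -73/76; -4873/152 12383/304 -657/152; -73/76 -657/152 219/76]

x' = [-901/152, 3747/304, -565/152]
P' = [2583/76 -4873/152 -73/76; -4873/152 12383/304 -657/152; -73/76 -657/152 219/76]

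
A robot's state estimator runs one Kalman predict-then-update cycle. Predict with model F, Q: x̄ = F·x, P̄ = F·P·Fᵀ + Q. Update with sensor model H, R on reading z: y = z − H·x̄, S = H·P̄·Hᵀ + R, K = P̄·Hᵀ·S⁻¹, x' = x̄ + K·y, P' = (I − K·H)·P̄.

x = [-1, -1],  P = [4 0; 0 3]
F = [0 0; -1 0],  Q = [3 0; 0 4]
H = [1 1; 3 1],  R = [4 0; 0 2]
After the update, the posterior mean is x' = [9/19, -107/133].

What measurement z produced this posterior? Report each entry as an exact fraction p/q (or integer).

z = [-2, 1]

x̄ = F·x = [0, 1]
P̄ = F·P·Fᵀ + Q = [3 0; 0 8]
S = H·P̄·Hᵀ + R = [15 17; 17 37]
K = P̄·Hᵀ·S⁻¹ = [-3/19 6/19; 80/133 -8/133]
x' − x̄ = [9/19, -240/133] = K·y
y = (KᵀK)⁻¹·Kᵀ·(x' − x̄) = [-3, 0]
z = y + H·x̄ = [-3, 0] + [1, 1] = [-2, 1]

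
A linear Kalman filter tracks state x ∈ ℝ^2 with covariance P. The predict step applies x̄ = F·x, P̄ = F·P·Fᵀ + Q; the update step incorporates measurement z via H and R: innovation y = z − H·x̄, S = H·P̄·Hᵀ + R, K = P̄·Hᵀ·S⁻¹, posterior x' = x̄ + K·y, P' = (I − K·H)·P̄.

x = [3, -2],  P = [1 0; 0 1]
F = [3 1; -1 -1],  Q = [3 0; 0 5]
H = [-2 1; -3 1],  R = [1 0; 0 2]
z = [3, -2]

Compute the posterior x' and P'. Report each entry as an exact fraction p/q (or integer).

x̄ = F·x = [7, -1]
P̄ = F·P·Fᵀ + Q = [13 -4; -4 7]
y = z − H·x̄ = [18, 20]
S = H·P̄·Hᵀ + R = [76 105; 105 150]
K = P̄·Hᵀ·S⁻¹ = [1/25 -118/375; 17/25 -131/375]
x' = x̄ + K·y = [107/75, 319/75]
P' = (I − K·H)·P̄ = [251/375 517/375; 517/375 1289/375]

x' = [107/75, 319/75]
P' = [251/375 517/375; 517/375 1289/375]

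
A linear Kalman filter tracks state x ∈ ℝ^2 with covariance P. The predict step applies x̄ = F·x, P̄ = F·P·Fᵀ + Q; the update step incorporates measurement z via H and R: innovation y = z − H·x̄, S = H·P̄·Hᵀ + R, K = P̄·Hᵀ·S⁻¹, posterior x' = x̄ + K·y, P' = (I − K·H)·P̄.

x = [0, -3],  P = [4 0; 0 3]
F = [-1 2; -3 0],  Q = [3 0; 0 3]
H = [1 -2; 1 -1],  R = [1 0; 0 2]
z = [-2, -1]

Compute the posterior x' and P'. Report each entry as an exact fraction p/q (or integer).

x̄ = F·x = [-6, 0]
P̄ = F·P·Fᵀ + Q = [19 12; 12 39]
y = z − H·x̄ = [4, 5]
S = H·P̄·Hᵀ + R = [128 61; 61 36]
K = P̄·Hᵀ·S⁻¹ = [-607/887 1201/887; -729/887 570/887]
x' = x̄ + K·y = [-1745/887, -66/887]
P' = (I − K·H)·P̄ = [5411/887 3009/887; 3009/887 1869/887]

x' = [-1745/887, -66/887]
P' = [5411/887 3009/887; 3009/887 1869/887]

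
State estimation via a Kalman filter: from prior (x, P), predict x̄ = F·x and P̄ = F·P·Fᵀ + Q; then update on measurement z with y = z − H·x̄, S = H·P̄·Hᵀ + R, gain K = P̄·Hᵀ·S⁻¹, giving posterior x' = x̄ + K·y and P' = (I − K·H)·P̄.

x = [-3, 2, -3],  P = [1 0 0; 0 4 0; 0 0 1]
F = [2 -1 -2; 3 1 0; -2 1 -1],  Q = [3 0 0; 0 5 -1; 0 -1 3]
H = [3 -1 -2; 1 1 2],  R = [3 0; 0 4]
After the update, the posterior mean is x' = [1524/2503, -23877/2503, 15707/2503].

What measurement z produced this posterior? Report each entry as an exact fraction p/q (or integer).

x̄ = F·x = [-2, -7, 11]
P̄ = F·P·Fᵀ + Q = [15 2 -6; 2 18 -3; -6 -3 12]
S = H·P̄·Hᵀ + R = [252 -29; -29 53]
K = P̄·Hᵀ·S⁻¹ = [612/2503 571/2503; 88/12515 3354/12515; -1632/12515 2649/12515]
x' − x̄ = [6530/2503, -6356/2503, -11826/2503] = K·y
y = (KᵀK)⁻¹·Kᵀ·(x' − x̄) = [20, -10]
z = y + H·x̄ = [20, -10] + [-21, 13] = [-1, 3]

z = [-1, 3]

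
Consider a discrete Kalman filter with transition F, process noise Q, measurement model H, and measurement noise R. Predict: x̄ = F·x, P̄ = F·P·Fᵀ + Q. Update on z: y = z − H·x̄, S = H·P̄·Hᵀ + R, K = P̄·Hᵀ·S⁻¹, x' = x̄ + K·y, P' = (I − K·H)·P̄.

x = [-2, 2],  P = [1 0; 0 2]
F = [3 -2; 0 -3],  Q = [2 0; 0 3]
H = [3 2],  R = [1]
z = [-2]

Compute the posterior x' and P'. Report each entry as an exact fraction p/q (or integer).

x̄ = F·x = [-10, -6]
P̄ = F·P·Fᵀ + Q = [19 12; 12 21]
y = z − H·x̄ = [40]
S = H·P̄·Hᵀ + R = [400]
K = P̄·Hᵀ·S⁻¹ = [81/400; 39/200]
x' = x̄ + K·y = [-19/10, 9/5]
P' = (I − K·H)·P̄ = [1039/400 -759/200; -759/200 579/100]

x' = [-19/10, 9/5]
P' = [1039/400 -759/200; -759/200 579/100]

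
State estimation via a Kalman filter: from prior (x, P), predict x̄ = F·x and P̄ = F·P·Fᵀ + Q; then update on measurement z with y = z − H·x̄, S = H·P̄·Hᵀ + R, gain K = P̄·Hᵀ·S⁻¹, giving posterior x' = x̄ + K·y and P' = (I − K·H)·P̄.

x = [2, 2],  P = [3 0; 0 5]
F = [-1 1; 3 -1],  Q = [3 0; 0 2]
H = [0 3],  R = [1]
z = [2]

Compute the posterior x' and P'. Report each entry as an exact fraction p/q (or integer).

x' = [420/307, 208/307]
P' = [1613/307 -14/307; -14/307 34/307]

x̄ = F·x = [0, 4]
P̄ = F·P·Fᵀ + Q = [11 -14; -14 34]
y = z − H·x̄ = [-10]
S = H·P̄·Hᵀ + R = [307]
K = P̄·Hᵀ·S⁻¹ = [-42/307; 102/307]
x' = x̄ + K·y = [420/307, 208/307]
P' = (I − K·H)·P̄ = [1613/307 -14/307; -14/307 34/307]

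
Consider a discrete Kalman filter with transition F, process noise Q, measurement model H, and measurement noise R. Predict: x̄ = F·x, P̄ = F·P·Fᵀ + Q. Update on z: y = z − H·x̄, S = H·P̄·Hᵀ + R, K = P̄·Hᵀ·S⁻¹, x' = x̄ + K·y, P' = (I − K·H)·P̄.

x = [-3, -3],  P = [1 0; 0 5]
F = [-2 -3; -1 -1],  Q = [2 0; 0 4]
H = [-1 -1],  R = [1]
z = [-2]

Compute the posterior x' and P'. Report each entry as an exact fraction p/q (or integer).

x̄ = F·x = [15, 6]
P̄ = F·P·Fᵀ + Q = [51 17; 17 10]
y = z − H·x̄ = [19]
S = H·P̄·Hᵀ + R = [96]
K = P̄·Hᵀ·S⁻¹ = [-17/24; -9/32]
x' = x̄ + K·y = [37/24, 21/32]
P' = (I − K·H)·P̄ = [17/6 -17/8; -17/8 77/32]

x' = [37/24, 21/32]
P' = [17/6 -17/8; -17/8 77/32]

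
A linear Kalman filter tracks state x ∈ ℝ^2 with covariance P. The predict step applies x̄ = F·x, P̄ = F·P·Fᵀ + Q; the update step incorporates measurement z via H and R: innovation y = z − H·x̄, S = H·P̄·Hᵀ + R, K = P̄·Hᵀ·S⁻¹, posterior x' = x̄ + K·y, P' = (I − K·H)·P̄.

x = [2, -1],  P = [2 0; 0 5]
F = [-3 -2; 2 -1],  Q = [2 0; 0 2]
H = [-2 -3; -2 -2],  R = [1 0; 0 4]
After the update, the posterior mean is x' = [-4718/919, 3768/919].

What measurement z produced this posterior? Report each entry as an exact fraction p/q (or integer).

x̄ = F·x = [-4, 5]
P̄ = F·P·Fᵀ + Q = [40 -2; -2 15]
S = H·P̄·Hᵀ + R = [272 230; 230 208]
K = P̄·Hᵀ·S⁻¹ = [522/919 -913/919; -637/919 1179/1838]
x' − x̄ = [-1042/919, -827/919] = K·y
y = (KᵀK)⁻¹·Kᵀ·(x' − x̄) = [5, 4]
z = y + H·x̄ = [5, 4] + [-7, -2] = [-2, 2]

z = [-2, 2]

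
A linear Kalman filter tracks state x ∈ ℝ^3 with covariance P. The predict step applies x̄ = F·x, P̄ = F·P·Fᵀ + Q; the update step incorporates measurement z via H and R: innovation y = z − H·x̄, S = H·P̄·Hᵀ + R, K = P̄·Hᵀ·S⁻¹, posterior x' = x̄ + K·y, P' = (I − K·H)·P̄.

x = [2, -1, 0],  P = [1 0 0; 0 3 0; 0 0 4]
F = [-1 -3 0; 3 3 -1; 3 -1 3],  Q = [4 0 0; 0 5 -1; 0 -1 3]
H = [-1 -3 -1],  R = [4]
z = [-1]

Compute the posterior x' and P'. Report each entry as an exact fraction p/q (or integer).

x' = [539/123, -367/123, 239/41]
P' = [2584/123 -1298/123 402/41; -1298/123 1303/123 -809/41; 402/41 -809/41 2037/41]

x̄ = F·x = [1, 3, 7]
P̄ = F·P·Fᵀ + Q = [32 -30 6; -30 45 -13; 6 -13 51]
y = z − H·x̄ = [16]
S = H·P̄·Hᵀ + R = [246]
K = P̄·Hᵀ·S⁻¹ = [26/123; -46/123; -3/41]
x' = x̄ + K·y = [539/123, -367/123, 239/41]
P' = (I − K·H)·P̄ = [2584/123 -1298/123 402/41; -1298/123 1303/123 -809/41; 402/41 -809/41 2037/41]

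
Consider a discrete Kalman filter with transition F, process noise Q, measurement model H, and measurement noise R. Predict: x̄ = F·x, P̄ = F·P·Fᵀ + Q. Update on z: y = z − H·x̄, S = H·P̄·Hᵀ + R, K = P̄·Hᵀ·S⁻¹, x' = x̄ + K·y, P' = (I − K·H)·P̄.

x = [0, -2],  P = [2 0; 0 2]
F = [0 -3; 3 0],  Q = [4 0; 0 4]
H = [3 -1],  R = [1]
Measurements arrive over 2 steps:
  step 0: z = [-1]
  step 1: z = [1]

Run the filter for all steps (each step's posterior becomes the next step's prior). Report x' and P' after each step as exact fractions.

step 0: x̄ = F·x = [6, 0]
step 0: P̄ = F·P·Fᵀ + Q = [22 0; 0 22]
step 0: y = z − H·x̄ = [-19]
step 0: S = H·P̄·Hᵀ + R = [221]
step 0: K = P̄·Hᵀ·S⁻¹ = [66/221; -22/221]
step 0: x' = x̄ + K·y = [72/221, 418/221]
step 0: P' = (I − K·H)·P̄ = [506/221 1452/221; 1452/221 4378/221]
step 1: x̄ = F·x = [-1254/221, 216/221]
step 1: P̄ = F·P·Fᵀ + Q = [40286/221 -13068/221; -13068/221 5438/221]
step 1: y = z − H·x̄ = [19]
step 1: S = H·P̄·Hᵀ + R = [2021]
step 1: K = P̄·Hᵀ·S⁻¹ = [606/2021; -202/2021]
step 1: x' = x̄ + K·y = [10260/446641, -411662/446641]
step 1: P' = (I − K·H)·P̄ = [258850/446641 642624/446641; 642624/446641 1972514/446641]

step 0: x' = [72/221, 418/221], P' = [506/221 1452/221; 1452/221 4378/221]
step 1: x' = [10260/446641, -411662/446641], P' = [258850/446641 642624/446641; 642624/446641 1972514/446641]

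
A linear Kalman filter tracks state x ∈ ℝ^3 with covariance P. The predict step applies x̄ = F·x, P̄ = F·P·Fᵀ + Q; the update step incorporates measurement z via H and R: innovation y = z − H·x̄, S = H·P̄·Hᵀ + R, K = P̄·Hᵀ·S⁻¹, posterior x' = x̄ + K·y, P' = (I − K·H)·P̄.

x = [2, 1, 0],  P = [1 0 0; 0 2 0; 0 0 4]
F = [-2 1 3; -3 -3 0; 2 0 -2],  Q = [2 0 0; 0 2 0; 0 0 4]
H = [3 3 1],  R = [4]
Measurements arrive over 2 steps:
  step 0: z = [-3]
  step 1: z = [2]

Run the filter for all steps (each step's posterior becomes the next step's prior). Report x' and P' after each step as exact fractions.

step 0: x̄ = F·x = [-3, -9, 4]
step 0: P̄ = F·P·Fᵀ + Q = [44 0 -28; 0 29 -6; -28 -6 24]
step 0: y = z − H·x̄ = [29]
step 0: S = H·P̄·Hᵀ + R = [481]
step 0: K = P̄·Hᵀ·S⁻¹ = [8/37; 81/481; -6/37]
step 0: x' = x̄ + K·y = [121/37, -1980/481, -26/37]
step 0: P' = (I − K·H)·P̄ = [796/37 -648/37 -412/37; -648/37 7388/481 264/37; -412/37 264/37 420/37]
step 1: x̄ = F·x = [-6140/481, 33/13, 294/37]
step 1: P̄ = F·P·Fᵀ + Q = [217442/481 864/13 -11648/37; 864/13 242/13 -48; -11648/37 -48 8308/37]
step 1: y = z − H·x̄ = [11897/481]
step 1: S = H·P̄·Hᵀ + R = [1675844/481]
step 1: K = P̄·Hᵀ·S⁻¹ = [298403/837922; 49839/837922; -103883/418961]
step 1: x' = x̄ + K·y = [-3315469/837922, 3359745/837922, 759611/418961]
step 1: P' = (I − K·H)·P̄ = [4273113/418961 -3074349/418961 -2999486/418961; -3074349/418961 2635033/418961 1417626/418961; -2999486/418961 1417626/418961 4330048/418961]

step 0: x' = [121/37, -1980/481, -26/37], P' = [796/37 -648/37 -412/37; -648/37 7388/481 264/37; -412/37 264/37 420/37]
step 1: x' = [-3315469/837922, 3359745/837922, 759611/418961], P' = [4273113/418961 -3074349/418961 -2999486/418961; -3074349/418961 2635033/418961 1417626/418961; -2999486/418961 1417626/418961 4330048/418961]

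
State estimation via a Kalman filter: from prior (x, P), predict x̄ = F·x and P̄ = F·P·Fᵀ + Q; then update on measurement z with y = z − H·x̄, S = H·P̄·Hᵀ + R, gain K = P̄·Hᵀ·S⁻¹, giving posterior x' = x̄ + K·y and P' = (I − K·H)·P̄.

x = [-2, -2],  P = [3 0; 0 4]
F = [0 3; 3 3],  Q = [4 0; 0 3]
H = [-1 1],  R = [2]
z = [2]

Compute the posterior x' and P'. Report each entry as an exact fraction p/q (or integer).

x' = [-62/9, -16/3]
P' = [356/9 118/3; 118/3 41]

x̄ = F·x = [-6, -12]
P̄ = F·P·Fᵀ + Q = [40 36; 36 66]
y = z − H·x̄ = [8]
S = H·P̄·Hᵀ + R = [36]
K = P̄·Hᵀ·S⁻¹ = [-1/9; 5/6]
x' = x̄ + K·y = [-62/9, -16/3]
P' = (I − K·H)·P̄ = [356/9 118/3; 118/3 41]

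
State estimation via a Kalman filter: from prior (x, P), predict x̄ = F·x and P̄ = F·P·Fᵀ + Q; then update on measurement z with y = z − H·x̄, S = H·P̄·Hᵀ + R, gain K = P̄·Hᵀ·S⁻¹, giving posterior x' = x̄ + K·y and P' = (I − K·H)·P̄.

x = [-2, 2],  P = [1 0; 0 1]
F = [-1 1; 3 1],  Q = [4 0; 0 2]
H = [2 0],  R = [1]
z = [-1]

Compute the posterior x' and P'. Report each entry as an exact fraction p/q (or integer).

x' = [-8/25, -64/25]
P' = [6/25 -2/25; -2/25 284/25]

x̄ = F·x = [4, -4]
P̄ = F·P·Fᵀ + Q = [6 -2; -2 12]
y = z − H·x̄ = [-9]
S = H·P̄·Hᵀ + R = [25]
K = P̄·Hᵀ·S⁻¹ = [12/25; -4/25]
x' = x̄ + K·y = [-8/25, -64/25]
P' = (I − K·H)·P̄ = [6/25 -2/25; -2/25 284/25]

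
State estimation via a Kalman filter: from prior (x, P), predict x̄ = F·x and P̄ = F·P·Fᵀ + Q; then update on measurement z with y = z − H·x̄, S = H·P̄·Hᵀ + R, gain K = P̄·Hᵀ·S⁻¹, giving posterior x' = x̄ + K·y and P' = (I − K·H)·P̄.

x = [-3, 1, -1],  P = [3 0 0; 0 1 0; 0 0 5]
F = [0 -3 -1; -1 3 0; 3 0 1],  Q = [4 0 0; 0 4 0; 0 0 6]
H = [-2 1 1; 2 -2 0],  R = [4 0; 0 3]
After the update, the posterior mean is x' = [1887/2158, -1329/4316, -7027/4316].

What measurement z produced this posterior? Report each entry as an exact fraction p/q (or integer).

x̄ = F·x = [-2, 6, -10]
P̄ = F·P·Fᵀ + Q = [18 -9 -5; -9 16 -9; -5 -9 38]
S = H·P̄·Hᵀ + R = [168 -150; -150 211]
K = P̄·Hᵀ·S⁻¹ = [-1225/6474 131/1079; -2225/12948 -775/2158; 3143/4316 1199/2158]
x' − x̄ = [6203/2158, -27225/4316, 36133/4316] = K·y
y = (KᵀK)⁻¹·Kᵀ·(x' − x̄) = [-3, 19]
z = y + H·x̄ = [-3, 19] + [0, -16] = [-3, 3]

z = [-3, 3]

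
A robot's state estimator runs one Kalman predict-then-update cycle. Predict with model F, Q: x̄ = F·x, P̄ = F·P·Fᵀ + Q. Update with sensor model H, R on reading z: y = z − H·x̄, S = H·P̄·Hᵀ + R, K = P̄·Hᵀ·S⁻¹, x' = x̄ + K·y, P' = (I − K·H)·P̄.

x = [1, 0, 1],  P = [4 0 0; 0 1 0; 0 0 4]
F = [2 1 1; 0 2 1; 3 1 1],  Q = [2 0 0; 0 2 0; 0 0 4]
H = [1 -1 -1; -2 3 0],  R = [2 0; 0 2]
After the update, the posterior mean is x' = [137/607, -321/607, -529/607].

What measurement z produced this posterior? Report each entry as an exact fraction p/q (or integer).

z = [2, -2]

x̄ = F·x = [3, 1, 4]
P̄ = F·P·Fᵀ + Q = [23 6 29; 6 10 6; 29 6 45]
S = H·P̄·Hᵀ + R = [22 -6; -6 112]
K = P̄·Hᵀ·S⁻¹ = [-378/607 -172/607; -253/607 84/607; -676/607 -253/607]
x' − x̄ = [-1684/607, -928/607, -2957/607] = K·y
y = (KᵀK)⁻¹·Kᵀ·(x' − x̄) = [4, 1]
z = y + H·x̄ = [4, 1] + [-2, -3] = [2, -2]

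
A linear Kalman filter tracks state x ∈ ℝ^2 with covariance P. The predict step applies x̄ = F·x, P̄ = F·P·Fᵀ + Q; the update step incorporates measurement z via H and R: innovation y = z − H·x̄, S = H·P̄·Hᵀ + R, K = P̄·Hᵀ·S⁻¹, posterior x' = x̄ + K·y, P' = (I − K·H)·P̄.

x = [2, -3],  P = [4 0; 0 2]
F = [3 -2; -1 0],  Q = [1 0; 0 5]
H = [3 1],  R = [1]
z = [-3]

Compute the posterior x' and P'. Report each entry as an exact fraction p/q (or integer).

x̄ = F·x = [12, -2]
P̄ = F·P·Fᵀ + Q = [45 -12; -12 9]
y = z − H·x̄ = [-37]
S = H·P̄·Hᵀ + R = [343]
K = P̄·Hᵀ·S⁻¹ = [123/343; -27/343]
x' = x̄ + K·y = [-435/343, 313/343]
P' = (I − K·H)·P̄ = [306/343 -795/343; -795/343 2358/343]

x' = [-435/343, 313/343]
P' = [306/343 -795/343; -795/343 2358/343]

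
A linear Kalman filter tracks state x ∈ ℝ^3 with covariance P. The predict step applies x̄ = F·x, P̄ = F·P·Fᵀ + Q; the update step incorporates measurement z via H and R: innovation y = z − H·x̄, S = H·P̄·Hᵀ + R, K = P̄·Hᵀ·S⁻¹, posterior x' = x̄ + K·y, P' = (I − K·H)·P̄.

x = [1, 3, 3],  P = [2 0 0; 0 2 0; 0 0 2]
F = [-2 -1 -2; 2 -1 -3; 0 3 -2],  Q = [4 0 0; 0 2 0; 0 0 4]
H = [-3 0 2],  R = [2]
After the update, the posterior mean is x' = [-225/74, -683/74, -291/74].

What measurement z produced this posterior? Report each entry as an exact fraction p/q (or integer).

z = [1]

x̄ = F·x = [-11, -10, 3]
P̄ = F·P·Fᵀ + Q = [22 6 2; 6 30 6; 2 6 30]
S = H·P̄·Hᵀ + R = [296]
K = P̄·Hᵀ·S⁻¹ = [-31/148; -3/148; 27/148]
x' − x̄ = [589/74, 57/74, -513/74] = K·y
y = (KᵀK)⁻¹·Kᵀ·(x' − x̄) = [-38]
z = y + H·x̄ = [-38] + [39] = [1]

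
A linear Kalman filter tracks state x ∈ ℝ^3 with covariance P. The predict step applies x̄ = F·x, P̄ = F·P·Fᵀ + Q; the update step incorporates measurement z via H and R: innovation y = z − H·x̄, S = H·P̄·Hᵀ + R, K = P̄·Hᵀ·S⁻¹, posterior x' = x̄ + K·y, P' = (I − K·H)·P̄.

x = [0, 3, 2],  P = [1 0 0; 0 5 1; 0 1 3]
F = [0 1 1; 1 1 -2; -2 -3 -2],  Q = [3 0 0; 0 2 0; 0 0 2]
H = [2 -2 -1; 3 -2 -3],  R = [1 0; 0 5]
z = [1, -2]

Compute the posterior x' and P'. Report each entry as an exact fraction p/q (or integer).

x̄ = F·x = [5, -1, -13]
P̄ = F·P·Fᵀ + Q = [13 -2 -26; -2 16 -1; -26 -1 75]
y = z − H·x̄ = [-24, -58]
S = H·P̄·Hᵀ + R = [308 613; 613 1341]
K = P̄·Hᵀ·S⁻¹ = [923/37259 2940/37259; -25480/37259 10675/37259; 16888/37259 -16083/37259]
x' = x̄ + K·y = [-6377/37259, -44889/37259, 43135/37259]
P' = (I − K·H)·P̄ = [76939/37259 60687/37259 31581/37259; 60687/37259 77969/37259 -9084/37259; 31581/37259 -9084/37259 64442/37259]

x' = [-6377/37259, -44889/37259, 43135/37259]
P' = [76939/37259 60687/37259 31581/37259; 60687/37259 77969/37259 -9084/37259; 31581/37259 -9084/37259 64442/37259]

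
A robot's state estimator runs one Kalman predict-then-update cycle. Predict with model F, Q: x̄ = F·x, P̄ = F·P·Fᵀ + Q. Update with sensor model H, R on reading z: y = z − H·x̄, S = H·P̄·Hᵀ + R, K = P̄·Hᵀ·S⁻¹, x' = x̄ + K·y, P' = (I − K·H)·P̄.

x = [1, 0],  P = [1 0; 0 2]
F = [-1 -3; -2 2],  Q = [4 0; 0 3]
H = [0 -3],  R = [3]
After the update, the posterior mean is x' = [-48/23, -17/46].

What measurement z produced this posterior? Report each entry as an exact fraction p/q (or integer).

z = [1]

x̄ = F·x = [-1, -2]
P̄ = F·P·Fᵀ + Q = [23 -10; -10 15]
S = H·P̄·Hᵀ + R = [138]
K = P̄·Hᵀ·S⁻¹ = [5/23; -15/46]
x' − x̄ = [-25/23, 75/46] = K·y
y = (KᵀK)⁻¹·Kᵀ·(x' − x̄) = [-5]
z = y + H·x̄ = [-5] + [6] = [1]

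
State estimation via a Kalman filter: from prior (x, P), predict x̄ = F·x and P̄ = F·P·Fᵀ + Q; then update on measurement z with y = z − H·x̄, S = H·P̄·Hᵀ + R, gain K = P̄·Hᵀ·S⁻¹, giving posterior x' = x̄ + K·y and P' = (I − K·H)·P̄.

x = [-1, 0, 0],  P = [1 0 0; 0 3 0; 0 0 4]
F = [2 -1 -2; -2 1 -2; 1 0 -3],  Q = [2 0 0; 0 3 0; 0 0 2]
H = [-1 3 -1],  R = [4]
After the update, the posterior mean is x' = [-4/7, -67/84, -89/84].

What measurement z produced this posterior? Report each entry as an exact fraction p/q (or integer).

x̄ = F·x = [-2, 2, -1]
P̄ = F·P·Fᵀ + Q = [25 9 26; 9 26 22; 26 22 39]
S = H·P̄·Hᵀ + R = [168]
K = P̄·Hᵀ·S⁻¹ = [-1/7; 47/168; 1/168]
x' − x̄ = [10/7, -235/84, -5/84] = K·y
y = (KᵀK)⁻¹·Kᵀ·(x' − x̄) = [-10]
z = y + H·x̄ = [-10] + [9] = [-1]

z = [-1]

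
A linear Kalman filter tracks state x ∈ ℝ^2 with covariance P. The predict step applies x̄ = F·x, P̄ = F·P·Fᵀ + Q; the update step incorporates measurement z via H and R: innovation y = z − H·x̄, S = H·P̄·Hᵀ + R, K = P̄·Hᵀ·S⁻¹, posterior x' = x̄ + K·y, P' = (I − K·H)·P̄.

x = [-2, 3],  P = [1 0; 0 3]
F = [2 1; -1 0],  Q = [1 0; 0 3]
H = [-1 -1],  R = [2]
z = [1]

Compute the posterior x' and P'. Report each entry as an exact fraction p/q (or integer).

x̄ = F·x = [-1, 2]
P̄ = F·P·Fᵀ + Q = [8 -2; -2 4]
y = z − H·x̄ = [2]
S = H·P̄·Hᵀ + R = [10]
K = P̄·Hᵀ·S⁻¹ = [-3/5; -1/5]
x' = x̄ + K·y = [-11/5, 8/5]
P' = (I − K·H)·P̄ = [22/5 -16/5; -16/5 18/5]

x' = [-11/5, 8/5]
P' = [22/5 -16/5; -16/5 18/5]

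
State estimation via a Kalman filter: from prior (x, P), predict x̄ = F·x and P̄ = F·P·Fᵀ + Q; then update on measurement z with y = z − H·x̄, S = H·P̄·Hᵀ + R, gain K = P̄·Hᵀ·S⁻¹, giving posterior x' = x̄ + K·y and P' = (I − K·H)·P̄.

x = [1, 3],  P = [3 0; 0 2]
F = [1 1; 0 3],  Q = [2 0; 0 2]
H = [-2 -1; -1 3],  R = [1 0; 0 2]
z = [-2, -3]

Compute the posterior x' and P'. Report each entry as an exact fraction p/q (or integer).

x̄ = F·x = [4, 9]
P̄ = F·P·Fᵀ + Q = [7 6; 6 20]
y = z − H·x̄ = [15, -26]
S = H·P̄·Hᵀ + R = [73 -76; -76 153]
K = P̄·Hᵀ·S⁻¹ = [-2224/5393 -717/5393; -792/5393 1510/5393]
x' = x̄ + K·y = [6854/5393, -2603/5393]
P' = (I − K·H)·P̄ = [1158/5393 -92/5393; -92/5393 976/5393]

x' = [6854/5393, -2603/5393]
P' = [1158/5393 -92/5393; -92/5393 976/5393]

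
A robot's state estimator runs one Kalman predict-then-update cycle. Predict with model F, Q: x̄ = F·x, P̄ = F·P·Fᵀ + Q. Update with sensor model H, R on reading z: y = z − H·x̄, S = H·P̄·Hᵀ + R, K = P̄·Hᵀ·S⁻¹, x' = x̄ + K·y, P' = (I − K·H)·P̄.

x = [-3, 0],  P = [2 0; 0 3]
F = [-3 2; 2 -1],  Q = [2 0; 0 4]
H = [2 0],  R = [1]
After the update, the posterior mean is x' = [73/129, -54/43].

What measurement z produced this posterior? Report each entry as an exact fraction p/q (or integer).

z = [1]

x̄ = F·x = [9, -6]
P̄ = F·P·Fᵀ + Q = [32 -18; -18 15]
S = H·P̄·Hᵀ + R = [129]
K = P̄·Hᵀ·S⁻¹ = [64/129; -12/43]
x' − x̄ = [-1088/129, 204/43] = K·y
y = (KᵀK)⁻¹·Kᵀ·(x' − x̄) = [-17]
z = y + H·x̄ = [-17] + [18] = [1]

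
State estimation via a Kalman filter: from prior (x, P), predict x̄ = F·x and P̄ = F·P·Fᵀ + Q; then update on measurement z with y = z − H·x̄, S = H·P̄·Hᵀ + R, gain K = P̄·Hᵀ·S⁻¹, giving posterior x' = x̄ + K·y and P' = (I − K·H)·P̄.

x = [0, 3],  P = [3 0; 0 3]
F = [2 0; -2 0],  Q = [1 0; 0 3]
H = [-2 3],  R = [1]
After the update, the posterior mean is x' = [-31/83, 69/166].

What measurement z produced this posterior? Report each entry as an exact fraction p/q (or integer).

z = [2]

x̄ = F·x = [0, 0]
P̄ = F·P·Fᵀ + Q = [13 -12; -12 15]
S = H·P̄·Hᵀ + R = [332]
K = P̄·Hᵀ·S⁻¹ = [-31/166; 69/332]
x' − x̄ = [-31/83, 69/166] = K·y
y = (KᵀK)⁻¹·Kᵀ·(x' − x̄) = [2]
z = y + H·x̄ = [2] + [0] = [2]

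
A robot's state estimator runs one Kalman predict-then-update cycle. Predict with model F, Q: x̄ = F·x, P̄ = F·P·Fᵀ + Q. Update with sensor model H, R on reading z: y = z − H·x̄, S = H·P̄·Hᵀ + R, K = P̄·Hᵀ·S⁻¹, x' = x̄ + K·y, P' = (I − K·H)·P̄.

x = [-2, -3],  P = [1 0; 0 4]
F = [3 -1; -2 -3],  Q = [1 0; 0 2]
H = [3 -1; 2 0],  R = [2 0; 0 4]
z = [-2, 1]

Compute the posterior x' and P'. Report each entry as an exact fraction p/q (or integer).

x̄ = F·x = [-3, 13]
P̄ = F·P·Fᵀ + Q = [14 6; 6 42]
y = z − H·x̄ = [20, 7]
S = H·P̄·Hᵀ + R = [134 72; 72 60]
K = P̄·Hᵀ·S⁻¹ = [6/119 145/357; -96/119 139/119]
x' = x̄ + K·y = [304/357, 600/119]
P' = (I − K·H)·P̄ = [290/357 278/119; 278/119 1026/119]

x' = [304/357, 600/119]
P' = [290/357 278/119; 278/119 1026/119]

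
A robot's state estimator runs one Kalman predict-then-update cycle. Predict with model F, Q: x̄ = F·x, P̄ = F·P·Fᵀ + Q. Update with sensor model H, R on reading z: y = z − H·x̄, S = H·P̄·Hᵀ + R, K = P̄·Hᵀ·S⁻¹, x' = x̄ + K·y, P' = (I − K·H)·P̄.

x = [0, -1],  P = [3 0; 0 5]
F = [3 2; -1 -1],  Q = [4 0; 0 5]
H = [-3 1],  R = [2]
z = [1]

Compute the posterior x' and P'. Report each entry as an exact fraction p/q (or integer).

x' = [-12/49, 2/7]
P' = [101/147 31/21; 31/21 14/3]

x̄ = F·x = [-2, 1]
P̄ = F·P·Fᵀ + Q = [51 -19; -19 13]
y = z − H·x̄ = [-6]
S = H·P̄·Hᵀ + R = [588]
K = P̄·Hᵀ·S⁻¹ = [-43/147; 5/42]
x' = x̄ + K·y = [-12/49, 2/7]
P' = (I − K·H)·P̄ = [101/147 31/21; 31/21 14/3]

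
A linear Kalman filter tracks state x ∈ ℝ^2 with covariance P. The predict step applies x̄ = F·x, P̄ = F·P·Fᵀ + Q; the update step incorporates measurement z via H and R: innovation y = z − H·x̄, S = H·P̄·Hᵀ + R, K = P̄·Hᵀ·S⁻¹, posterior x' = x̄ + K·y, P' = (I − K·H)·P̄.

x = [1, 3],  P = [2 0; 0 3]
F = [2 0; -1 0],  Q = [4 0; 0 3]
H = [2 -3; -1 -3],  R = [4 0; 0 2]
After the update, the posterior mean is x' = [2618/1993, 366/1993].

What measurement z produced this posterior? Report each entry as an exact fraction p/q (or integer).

z = [2, -2]

x̄ = F·x = [2, -1]
P̄ = F·P·Fᵀ + Q = [12 -4; -4 5]
S = H·P̄·Hᵀ + R = [145 33; 33 35]
K = P̄·Hᵀ·S⁻¹ = [630/1993 -594/1993; -221/1993 -418/1993]
x' − x̄ = [-1368/1993, 2359/1993] = K·y
y = (KᵀK)⁻¹·Kᵀ·(x' − x̄) = [-5, -3]
z = y + H·x̄ = [-5, -3] + [7, 1] = [2, -2]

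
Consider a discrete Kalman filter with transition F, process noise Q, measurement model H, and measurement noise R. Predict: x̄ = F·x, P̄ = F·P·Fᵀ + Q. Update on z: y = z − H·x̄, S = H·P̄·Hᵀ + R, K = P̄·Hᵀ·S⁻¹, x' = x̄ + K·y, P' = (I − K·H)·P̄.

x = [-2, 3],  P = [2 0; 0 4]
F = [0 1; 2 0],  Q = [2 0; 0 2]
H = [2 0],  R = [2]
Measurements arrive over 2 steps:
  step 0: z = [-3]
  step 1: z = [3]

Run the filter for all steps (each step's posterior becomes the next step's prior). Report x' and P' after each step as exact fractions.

step 0: x' = [-15/13, -4], P' = [6/13 0; 0 10]
step 1: x' = [32/25, -30/13], P' = [12/25 0; 0 50/13]

step 0: x̄ = F·x = [3, -4]
step 0: P̄ = F·P·Fᵀ + Q = [6 0; 0 10]
step 0: y = z − H·x̄ = [-9]
step 0: S = H·P̄·Hᵀ + R = [26]
step 0: K = P̄·Hᵀ·S⁻¹ = [6/13; 0]
step 0: x' = x̄ + K·y = [-15/13, -4]
step 0: P' = (I − K·H)·P̄ = [6/13 0; 0 10]
step 1: x̄ = F·x = [-4, -30/13]
step 1: P̄ = F·P·Fᵀ + Q = [12 0; 0 50/13]
step 1: y = z − H·x̄ = [11]
step 1: S = H·P̄·Hᵀ + R = [50]
step 1: K = P̄·Hᵀ·S⁻¹ = [12/25; 0]
step 1: x' = x̄ + K·y = [32/25, -30/13]
step 1: P' = (I − K·H)·P̄ = [12/25 0; 0 50/13]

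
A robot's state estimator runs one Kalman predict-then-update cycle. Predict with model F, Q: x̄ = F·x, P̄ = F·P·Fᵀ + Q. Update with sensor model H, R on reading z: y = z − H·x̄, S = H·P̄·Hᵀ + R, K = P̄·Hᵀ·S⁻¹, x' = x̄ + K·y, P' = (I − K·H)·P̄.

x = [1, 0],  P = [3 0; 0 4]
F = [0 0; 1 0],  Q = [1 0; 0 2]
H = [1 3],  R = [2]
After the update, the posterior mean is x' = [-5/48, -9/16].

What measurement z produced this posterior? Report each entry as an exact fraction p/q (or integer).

z = [-2]

x̄ = F·x = [0, 1]
P̄ = F·P·Fᵀ + Q = [1 0; 0 5]
S = H·P̄·Hᵀ + R = [48]
K = P̄·Hᵀ·S⁻¹ = [1/48; 5/16]
x' − x̄ = [-5/48, -25/16] = K·y
y = (KᵀK)⁻¹·Kᵀ·(x' − x̄) = [-5]
z = y + H·x̄ = [-5] + [3] = [-2]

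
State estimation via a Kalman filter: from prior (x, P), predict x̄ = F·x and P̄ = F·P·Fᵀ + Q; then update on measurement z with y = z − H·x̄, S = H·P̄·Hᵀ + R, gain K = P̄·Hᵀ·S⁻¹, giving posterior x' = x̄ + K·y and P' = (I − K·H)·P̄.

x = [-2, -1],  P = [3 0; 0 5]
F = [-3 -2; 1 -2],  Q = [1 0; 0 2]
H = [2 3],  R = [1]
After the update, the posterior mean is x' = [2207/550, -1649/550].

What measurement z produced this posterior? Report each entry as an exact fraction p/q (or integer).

x̄ = F·x = [8, 0]
P̄ = F·P·Fᵀ + Q = [48 11; 11 25]
S = H·P̄·Hᵀ + R = [550]
K = P̄·Hᵀ·S⁻¹ = [129/550; 97/550]
x' − x̄ = [-2193/550, -1649/550] = K·y
y = (KᵀK)⁻¹·Kᵀ·(x' − x̄) = [-17]
z = y + H·x̄ = [-17] + [16] = [-1]

z = [-1]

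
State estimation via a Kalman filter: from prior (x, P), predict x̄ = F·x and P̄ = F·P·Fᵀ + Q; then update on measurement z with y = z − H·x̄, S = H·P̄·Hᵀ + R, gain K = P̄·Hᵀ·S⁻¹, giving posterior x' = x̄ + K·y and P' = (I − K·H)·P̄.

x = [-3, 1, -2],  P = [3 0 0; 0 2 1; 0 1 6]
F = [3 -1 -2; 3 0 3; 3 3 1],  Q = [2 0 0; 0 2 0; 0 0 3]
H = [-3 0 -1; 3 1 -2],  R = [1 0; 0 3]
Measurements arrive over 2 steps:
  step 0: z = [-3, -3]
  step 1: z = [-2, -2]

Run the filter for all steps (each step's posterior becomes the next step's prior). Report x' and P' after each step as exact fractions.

step 0: x̄ = F·x = [-6, -15, -8]
step 0: P̄ = F·P·Fᵀ + Q = [59 -12 2; -12 83 54; 2 54 60]
step 0: y = z − H·x̄ = [-29, 14]
step 0: S = H·P̄·Hᵀ + R = [604 -423; -423 545]
step 0: K = P̄·Hᵀ·S⁻¹ = [-29452/150251 21527/150251; -35613/150251 -44458/150251; -61350/150251 -64158/150251]
step 0: x' = x̄ + K·y = [253980/150251, -1843400/150251, -321070/150251]
step 0: P' = (I − K·H)·P̄ = [127054/150251 -1020001/150251 -351710/150251; -1020001/150251 9117861/150251 3095616/150251; -351710/150251 3095616/150251 1116480/150251]
step 1: x̄ = F·x = [3247480/150251, -201270/150251, -5089330/150251]
step 1: P̄ = F·P·Fᵀ + Q = [37750759/150251 -12837369/150251 -55177245/150251; -12837369/150251 5161528/150251 18952941/150251; -55177245/150251 18952941/150251 82874886/150251]
step 1: y = z − H·x̄ = [4352608/150251, -20020332/150251]
step 1: S = H·P̄·Hᵀ + R = [91718498/150251 -319979628/150251; -319979628/150251 1186159618/150251]
step 1: K = P̄·Hᵀ·S⁻¹ = [-2403218958/10658525095 1245624777/10658525095; 133003104/2131705019 -184358783/4263410038; -6304656633/21317050190 -3656879424/10658525095]
step 1: x' = x̄ + K·y = [-5222890828/10658525095, 13279939080/2131705019, 34917166486/10658525095]
step 1: P' = (I − K·H)·P̄ = [1735827953/10658525095 -1415827866/2131705019 -2804264901/10658525095; -1415827866/2131705019 24399812823/4263410038 4114480494/2131705019; -2804264901/10658525095 4114480494/2131705019 23130246039/21317050190]

step 0: x' = [253980/150251, -1843400/150251, -321070/150251], P' = [127054/150251 -1020001/150251 -351710/150251; -1020001/150251 9117861/150251 3095616/150251; -351710/150251 3095616/150251 1116480/150251]
step 1: x' = [-5222890828/10658525095, 13279939080/2131705019, 34917166486/10658525095], P' = [1735827953/10658525095 -1415827866/2131705019 -2804264901/10658525095; -1415827866/2131705019 24399812823/4263410038 4114480494/2131705019; -2804264901/10658525095 4114480494/2131705019 23130246039/21317050190]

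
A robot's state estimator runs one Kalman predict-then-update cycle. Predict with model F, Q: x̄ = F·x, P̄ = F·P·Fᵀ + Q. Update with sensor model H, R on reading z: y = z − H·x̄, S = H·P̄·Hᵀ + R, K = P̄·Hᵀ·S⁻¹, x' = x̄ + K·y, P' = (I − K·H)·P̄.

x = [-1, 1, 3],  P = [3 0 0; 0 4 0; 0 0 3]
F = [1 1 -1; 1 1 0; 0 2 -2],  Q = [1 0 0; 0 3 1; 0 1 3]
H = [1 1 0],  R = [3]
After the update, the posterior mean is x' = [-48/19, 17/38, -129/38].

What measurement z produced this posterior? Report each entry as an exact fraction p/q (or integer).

z = [-2]

x̄ = F·x = [-3, 0, -4]
P̄ = F·P·Fᵀ + Q = [11 7 14; 7 10 9; 14 9 31]
S = H·P̄·Hᵀ + R = [38]
K = P̄·Hᵀ·S⁻¹ = [9/19; 17/38; 23/38]
x' − x̄ = [9/19, 17/38, 23/38] = K·y
y = (KᵀK)⁻¹·Kᵀ·(x' − x̄) = [1]
z = y + H·x̄ = [1] + [-3] = [-2]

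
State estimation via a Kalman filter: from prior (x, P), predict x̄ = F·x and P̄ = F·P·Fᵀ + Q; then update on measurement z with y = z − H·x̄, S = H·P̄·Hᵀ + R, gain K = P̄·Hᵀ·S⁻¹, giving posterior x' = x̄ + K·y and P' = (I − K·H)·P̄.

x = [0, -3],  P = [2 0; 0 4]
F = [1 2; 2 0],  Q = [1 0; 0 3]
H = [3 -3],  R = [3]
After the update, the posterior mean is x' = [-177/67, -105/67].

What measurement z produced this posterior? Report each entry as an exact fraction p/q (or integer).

z = [-3]

x̄ = F·x = [-6, 0]
P̄ = F·P·Fᵀ + Q = [19 4; 4 11]
S = H·P̄·Hᵀ + R = [201]
K = P̄·Hᵀ·S⁻¹ = [15/67; -7/67]
x' − x̄ = [225/67, -105/67] = K·y
y = (KᵀK)⁻¹·Kᵀ·(x' − x̄) = [15]
z = y + H·x̄ = [15] + [-18] = [-3]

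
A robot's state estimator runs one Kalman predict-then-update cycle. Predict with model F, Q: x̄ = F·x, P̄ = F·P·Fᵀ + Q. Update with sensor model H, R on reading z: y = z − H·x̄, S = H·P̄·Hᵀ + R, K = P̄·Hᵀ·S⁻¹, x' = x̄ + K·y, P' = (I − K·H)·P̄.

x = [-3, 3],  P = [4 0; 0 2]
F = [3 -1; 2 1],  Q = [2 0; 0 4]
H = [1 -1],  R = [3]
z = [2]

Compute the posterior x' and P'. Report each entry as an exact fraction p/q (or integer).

x' = [-18/7, -3]
P' = [172/7 22; 22 22]

x̄ = F·x = [-12, -3]
P̄ = F·P·Fᵀ + Q = [40 22; 22 22]
y = z − H·x̄ = [11]
S = H·P̄·Hᵀ + R = [21]
K = P̄·Hᵀ·S⁻¹ = [6/7; 0]
x' = x̄ + K·y = [-18/7, -3]
P' = (I − K·H)·P̄ = [172/7 22; 22 22]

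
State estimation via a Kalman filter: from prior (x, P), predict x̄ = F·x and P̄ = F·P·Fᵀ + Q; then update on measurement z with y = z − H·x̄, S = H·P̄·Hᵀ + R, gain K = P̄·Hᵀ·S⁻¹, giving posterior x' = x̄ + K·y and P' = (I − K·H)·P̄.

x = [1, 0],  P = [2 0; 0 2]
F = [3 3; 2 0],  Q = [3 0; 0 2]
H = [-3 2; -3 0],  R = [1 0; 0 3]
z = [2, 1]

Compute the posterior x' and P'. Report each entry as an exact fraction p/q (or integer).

x' = [-30/107, 1974/3317]
P' = [33/107 48/107; 48/107 2962/3317]

x̄ = F·x = [3, 2]
P̄ = F·P·Fᵀ + Q = [39 12; 12 10]
y = z − H·x̄ = [7, 10]
S = H·P̄·Hᵀ + R = [248 279; 279 354]
K = P̄·Hᵀ·S⁻¹ = [-3/107 -33/107; 1460/3317 -48/107]
x' = x̄ + K·y = [-30/107, 1974/3317]
P' = (I − K·H)·P̄ = [33/107 48/107; 48/107 2962/3317]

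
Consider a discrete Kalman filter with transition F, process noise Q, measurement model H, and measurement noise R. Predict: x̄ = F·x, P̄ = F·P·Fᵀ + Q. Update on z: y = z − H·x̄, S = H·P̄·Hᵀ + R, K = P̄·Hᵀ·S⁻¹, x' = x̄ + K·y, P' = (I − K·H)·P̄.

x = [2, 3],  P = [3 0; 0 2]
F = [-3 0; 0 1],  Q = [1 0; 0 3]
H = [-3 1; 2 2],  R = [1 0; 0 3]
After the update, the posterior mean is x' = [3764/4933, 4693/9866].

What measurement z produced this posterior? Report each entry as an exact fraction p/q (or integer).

z = [-2, 2]

x̄ = F·x = [-6, 3]
P̄ = F·P·Fᵀ + Q = [28 0; 0 5]
S = H·P̄·Hᵀ + R = [258 -158; -158 135]
K = P̄·Hᵀ·S⁻¹ = [-1246/4933 588/4933; 2255/9866 1685/4933]
x' − x̄ = [33362/4933, -24905/9866] = K·y
y = (KᵀK)⁻¹·Kᵀ·(x' − x̄) = [-23, 8]
z = y + H·x̄ = [-23, 8] + [21, -6] = [-2, 2]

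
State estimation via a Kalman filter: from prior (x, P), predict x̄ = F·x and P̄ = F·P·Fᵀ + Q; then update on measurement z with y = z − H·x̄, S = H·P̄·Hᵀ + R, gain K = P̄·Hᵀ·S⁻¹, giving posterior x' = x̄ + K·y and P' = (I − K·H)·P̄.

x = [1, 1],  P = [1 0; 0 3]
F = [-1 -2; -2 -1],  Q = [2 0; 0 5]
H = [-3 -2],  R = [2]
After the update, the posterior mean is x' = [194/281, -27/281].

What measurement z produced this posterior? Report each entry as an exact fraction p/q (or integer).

z = [-2]

x̄ = F·x = [-3, -3]
P̄ = F·P·Fᵀ + Q = [15 8; 8 12]
S = H·P̄·Hᵀ + R = [281]
K = P̄·Hᵀ·S⁻¹ = [-61/281; -48/281]
x' − x̄ = [1037/281, 816/281] = K·y
y = (KᵀK)⁻¹·Kᵀ·(x' − x̄) = [-17]
z = y + H·x̄ = [-17] + [15] = [-2]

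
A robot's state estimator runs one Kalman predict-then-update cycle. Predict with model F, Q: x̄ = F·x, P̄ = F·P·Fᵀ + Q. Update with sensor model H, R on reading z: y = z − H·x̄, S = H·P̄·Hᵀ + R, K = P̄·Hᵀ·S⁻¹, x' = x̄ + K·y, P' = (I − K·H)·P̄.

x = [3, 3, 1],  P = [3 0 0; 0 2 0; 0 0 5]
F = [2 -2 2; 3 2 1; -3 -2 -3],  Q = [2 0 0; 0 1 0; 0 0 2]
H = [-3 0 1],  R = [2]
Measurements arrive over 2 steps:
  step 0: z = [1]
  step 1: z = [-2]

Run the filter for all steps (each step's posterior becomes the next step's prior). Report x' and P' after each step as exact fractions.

step 0: x' = [-1373/351, 4241/351, -3793/351], P' = [964/351 -2110/351 2726/351; -2110/351 8341/351 -6440/351; 2726/351 -6440/351 8380/351]
step 1: x' = [-1452118/977627, 4332770/977627, -6247448/977627], P' = [7554028/977627 -17367660/977627 22104622/977627; -17367660/977627 43409971/977627 -52133016/977627; 22104622/977627 -52133016/977627 66596032/977627]

step 0: x̄ = F·x = [2, 16, -18]
step 0: P̄ = F·P·Fᵀ + Q = [42 20 -40; 20 41 -50; -40 -50 82]
step 0: y = z − H·x̄ = [25]
step 0: S = H·P̄·Hᵀ + R = [702]
step 0: K = P̄·Hᵀ·S⁻¹ = [-83/351; -55/351; 101/351]
step 0: x' = x̄ + K·y = [-1373/351, 4241/351, -3793/351]
step 0: P' = (I − K·H)·P̄ = [964/351 -2110/351 2726/351; -2110/351 8341/351 -6440/351; 2726/351 -6440/351 8380/351]
step 1: x̄ = F·x = [-18814/351, 190/117, 7016/351]
step 1: P̄ = F·P·Fᵀ + Q = [161650/351 776/117 -72512/351; 776/117 1783/39 -7684/117; -72512/351 -7684/117 64630/351]
step 1: y = z − H·x̄ = [-64160/351]
step 1: S = H·P̄·Hᵀ + R = [1955254/351]
step 1: K = P̄·Hᵀ·S⁻¹ = [-278731/977627; -15018/977627; 141083/977627]
step 1: x' = x̄ + K·y = [-1452118/977627, 4332770/977627, -6247448/977627]
step 1: P' = (I − K·H)·P̄ = [7554028/977627 -17367660/977627 22104622/977627; -17367660/977627 43409971/977627 -52133016/977627; 22104622/977627 -52133016/977627 66596032/977627]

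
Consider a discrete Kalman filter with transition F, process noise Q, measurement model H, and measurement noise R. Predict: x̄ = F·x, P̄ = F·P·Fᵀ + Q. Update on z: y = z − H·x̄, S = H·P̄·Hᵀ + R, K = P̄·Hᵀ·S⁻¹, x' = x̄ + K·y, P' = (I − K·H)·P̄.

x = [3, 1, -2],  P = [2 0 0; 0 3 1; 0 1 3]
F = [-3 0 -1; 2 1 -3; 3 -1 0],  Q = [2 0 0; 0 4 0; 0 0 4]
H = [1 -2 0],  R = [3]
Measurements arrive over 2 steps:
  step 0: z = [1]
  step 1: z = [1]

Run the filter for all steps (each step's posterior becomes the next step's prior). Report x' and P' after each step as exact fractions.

step 0: x̄ = F·x = [-7, 13, 8]
step 0: P̄ = F·P·Fᵀ + Q = [23 -4 -17; -4 36 12; -17 12 25]
step 0: y = z − H·x̄ = [34]
step 0: S = H·P̄·Hᵀ + R = [186]
step 0: K = P̄·Hᵀ·S⁻¹ = [1/6; -38/93; -41/186]
step 0: x' = x̄ + K·y = [-4/3, -83/93, 47/93]
step 0: P' = (I − K·H)·P̄ = [107/6 26/3 -61/6; 26/3 460/93 -442/93; -61/6 -442/93 2969/186]
step 1: x̄ = F·x = [325/93, -472/93, -289/93]
step 1: P̄ = F·P·Fᵀ + Q = [10924/93 -14092/93 -10114/93; -14092/93 76097/186 34961/186; -10114/93 34961/186 21845/186]
step 1: y = z − H·x̄ = [-392/31]
step 1: S = H·P̄·Hᵀ + R = [73255/31]
step 1: K = P̄·Hᵀ·S⁻¹ = [13036/73255; -30063/73255; -3005/14651]
step 1: x' = x̄ + K·y = [5581/4485, 512/4485, -461/897]
step 1: P' = (I − K·H)·P̄ = [9368572/219765 4625624/219765 -989054/43953; 4625624/219765 4896191/439530 -962009/87906; -989054/43953 -962009/87906 1585495/87906]

step 0: x' = [-4/3, -83/93, 47/93], P' = [107/6 26/3 -61/6; 26/3 460/93 -442/93; -61/6 -442/93 2969/186]
step 1: x' = [5581/4485, 512/4485, -461/897], P' = [9368572/219765 4625624/219765 -989054/43953; 4625624/219765 4896191/439530 -962009/87906; -989054/43953 -962009/87906 1585495/87906]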